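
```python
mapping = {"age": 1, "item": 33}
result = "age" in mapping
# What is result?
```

Trace:
`mapping = {"age": 1, "item": 33}` → mapping = {'age': 1, 'item': 33}
`result = "age" in mapping` → result = True
So result = True

Answer: True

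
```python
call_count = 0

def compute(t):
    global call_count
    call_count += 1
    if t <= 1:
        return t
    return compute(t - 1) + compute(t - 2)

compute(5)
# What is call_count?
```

Calls(t) = 1 + Calls(t-1) + Calls(t-2); Calls(0)=Calls(1)=1. For t=5 this gives 15.

Answer: 15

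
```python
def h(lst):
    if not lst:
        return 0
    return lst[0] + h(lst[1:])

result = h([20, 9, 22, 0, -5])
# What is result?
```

20 + 9 + 22 + 0 + (-5) + 0 = 46

Answer: 46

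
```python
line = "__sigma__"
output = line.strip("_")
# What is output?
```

Trace:
`line = "__sigma__"` → line = '__sigma__'
`output = line.strip("_")` → output = 'sigma'
So output = 'sigma'

Answer: 'sigma'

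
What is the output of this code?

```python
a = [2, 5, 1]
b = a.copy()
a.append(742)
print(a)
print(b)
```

Key concept: list.copy() creates independent copy.
Step by step:
`a = [2, 5, 1]` → a = [2, 5, 1]
`b = a.copy()` → b = [2, 5, 1]
`a.append(742)` → a = [2, 5, 1, 742]
`print(a)` → prints [2, 5, 1, 742]
`print(b)` → prints [2, 5, 1]

Answer:
[2, 5, 1, 742]
[2, 5, 1]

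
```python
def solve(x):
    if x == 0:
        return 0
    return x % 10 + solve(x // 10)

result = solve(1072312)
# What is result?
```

Sum of digits of 1072312: 2 + 1 + 3 + 2 + 7 + 0 + 1 = 16

Answer: 16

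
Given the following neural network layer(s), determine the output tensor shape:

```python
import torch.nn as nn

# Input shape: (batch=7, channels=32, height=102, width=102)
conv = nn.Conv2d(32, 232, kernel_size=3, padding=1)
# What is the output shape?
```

Input: (7, 32, 102, 102) -> Output: (7, 232, 102, 102)

Answer: (7, 232, 102, 102)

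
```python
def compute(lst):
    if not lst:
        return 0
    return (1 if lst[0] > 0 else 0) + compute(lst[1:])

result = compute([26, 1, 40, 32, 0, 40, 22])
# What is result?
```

Count of positive elements in [26, 1, 40, 32, 0, 40, 22] = 6

Answer: 6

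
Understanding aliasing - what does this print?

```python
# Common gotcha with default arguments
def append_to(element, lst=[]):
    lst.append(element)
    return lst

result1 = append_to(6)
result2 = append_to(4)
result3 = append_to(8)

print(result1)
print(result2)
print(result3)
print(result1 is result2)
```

Key concept: mutable default argument gotcha.
Step by step:
`result1 = append_to(6)` → result1 = [6]
`result2 = append_to(4)` → result1 = [6, 4] (same object as result2); result2 = [6, 4] (same object as result1)
`result3 = append_to(8)` → result1 = [6, 4, 8] (same object as result2, result3); result2 = [6, 4, 8] (same object as result1, result3); result3 = [6, 4, 8] (same object as result1, result2)
`print(result1)` → prints [6, 4, 8]
`print(result2)` → prints [6, 4, 8]
`print(result3)` → prints [6, 4, 8]
`print(result1 is result2)` → prints True

Answer:
[6, 4, 8]
[6, 4, 8]
[6, 4, 8]
True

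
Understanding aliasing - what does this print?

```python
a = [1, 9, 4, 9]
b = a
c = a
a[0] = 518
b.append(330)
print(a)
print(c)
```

Key concept: multiple aliases.
Step by step:
`a = [1, 9, 4, 9]` → a = [1, 9, 4, 9]
`b = a` → b = [1, 9, 4, 9] (same object as a)
`c = a` → c = [1, 9, 4, 9] (same object as a, b)
`a[0] = 518` → a = [518, 9, 4, 9] (same object as b, c); b = [518, 9, 4, 9] (same object as a, c); c = [518, 9, 4, 9] (same object as a, b)
`b.append(330)` → a = [518, 9, 4, 9, 330] (same object as b, c); b = [518, 9, 4, 9, 330] (same object as a, c); c = [518, 9, 4, 9, 330] (same object as a, b)
`print(a)` → prints [518, 9, 4, 9, 330]
`print(c)` → prints [518, 9, 4, 9, 330]

Answer:
[518, 9, 4, 9, 330]
[518, 9, 4, 9, 330]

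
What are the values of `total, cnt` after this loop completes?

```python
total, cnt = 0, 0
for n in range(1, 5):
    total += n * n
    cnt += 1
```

Sum of squares and count
`total, cnt` takes the values: (0, 0) → (1, 0) → (1, 1) → (5, 1) → (5, 2) → (14, 2) → (14, 3) → (30, 3) → (30, 4)

Answer: 30, 4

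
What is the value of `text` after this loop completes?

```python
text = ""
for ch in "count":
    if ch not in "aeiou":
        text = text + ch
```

Remove vowels from 'count'
`text` takes the values: "" → "c" → "cn" → "cnt"

Answer: "cnt"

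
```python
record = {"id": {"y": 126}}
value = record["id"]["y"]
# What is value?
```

Trace:
`record = {"id": {"y": 126}}` → record = {'id': {'y': 126}}
`value = record["id"]["y"]` → value = 126
So value = 126

Answer: 126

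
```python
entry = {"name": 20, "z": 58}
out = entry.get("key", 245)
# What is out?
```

Trace:
`entry = {"name": 20, "z": 58}` → entry = {'name': 20, 'z': 58}
`out = entry.get("key", 245)` → out = 245
So out = 245

Answer: 245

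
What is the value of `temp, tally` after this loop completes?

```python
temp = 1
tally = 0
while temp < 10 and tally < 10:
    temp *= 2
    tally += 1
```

Double until >= 10 or 10 iterations
`temp, tally` takes the values: (1, 0) → (2, 0) → (2, 1) → (4, 1) → (4, 2) → (8, 2) → (8, 3) → (16, 3) → (16, 4)

Answer: 16, 4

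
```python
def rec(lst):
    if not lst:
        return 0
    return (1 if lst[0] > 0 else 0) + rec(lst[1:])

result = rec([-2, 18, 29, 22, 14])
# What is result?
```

Count of positive elements in [-2, 18, 29, 22, 14] = 4

Answer: 4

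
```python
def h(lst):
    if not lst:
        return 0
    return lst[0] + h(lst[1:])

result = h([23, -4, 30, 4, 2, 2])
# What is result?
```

23 + (-4) + 30 + 4 + 2 + 2 + 0 = 57

Answer: 57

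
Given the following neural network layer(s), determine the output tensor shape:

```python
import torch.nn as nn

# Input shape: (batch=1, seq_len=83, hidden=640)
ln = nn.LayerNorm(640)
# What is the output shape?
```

Input: (1, 83, 640) -> Output: (1, 83, 640)

Answer: (1, 83, 640)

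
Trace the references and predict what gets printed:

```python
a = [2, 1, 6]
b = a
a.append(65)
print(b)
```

Key concept: basic list aliasing.
Step by step:
`a = [2, 1, 6]` → a = [2, 1, 6]
`b = a` → b = [2, 1, 6] (same object as a)
`a.append(65)` → a = [2, 1, 6, 65] (same object as b); b = [2, 1, 6, 65] (same object as a)
`print(b)` → prints [2, 1, 6, 65]

Answer: [2, 1, 6, 65]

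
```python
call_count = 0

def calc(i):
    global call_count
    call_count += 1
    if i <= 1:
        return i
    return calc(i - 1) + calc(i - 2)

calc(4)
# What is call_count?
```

Calls(i) = 1 + Calls(i-1) + Calls(i-2); Calls(0)=Calls(1)=1. For i=4 this gives 9.

Answer: 9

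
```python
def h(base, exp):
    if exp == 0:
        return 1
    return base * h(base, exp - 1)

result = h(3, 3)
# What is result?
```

h(3, 3) = 3 * 3 * 3 = 27

Answer: 27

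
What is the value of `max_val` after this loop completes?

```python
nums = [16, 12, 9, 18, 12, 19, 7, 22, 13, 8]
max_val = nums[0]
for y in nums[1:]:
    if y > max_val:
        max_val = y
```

Maximum of [16, 12, 9, 18, 12, 19, 7, 22, 13, 8]
`max_val` takes the values: 16 → 18 → 19 → 22

Answer: 22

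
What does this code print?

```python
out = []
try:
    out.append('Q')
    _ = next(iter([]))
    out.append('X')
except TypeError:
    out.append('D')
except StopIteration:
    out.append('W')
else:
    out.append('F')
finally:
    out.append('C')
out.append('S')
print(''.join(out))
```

Execution trace: 'Q' (try body) → 'W' (except StopIteration) → 'C' (finally) → 'S' (after the try/except). Output: QWCS

Answer: QWCS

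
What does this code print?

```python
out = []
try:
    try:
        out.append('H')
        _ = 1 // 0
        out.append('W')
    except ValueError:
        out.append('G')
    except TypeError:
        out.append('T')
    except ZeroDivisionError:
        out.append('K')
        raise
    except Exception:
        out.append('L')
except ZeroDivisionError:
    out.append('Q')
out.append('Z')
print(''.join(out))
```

Execution trace: 'H' (try body) → 'K' (except ZeroDivisionError) → 'Q' (outer except ZeroDivisionError) → 'Z' (after the try/except). Output: HKQZ

Answer: HKQZ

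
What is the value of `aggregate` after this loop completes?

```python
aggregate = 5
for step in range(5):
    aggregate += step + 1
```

Start at 5, add 1 to 5 = 20
`aggregate` takes the values: 5 → 6 → 8 → 11 → 15 → 20

Answer: 20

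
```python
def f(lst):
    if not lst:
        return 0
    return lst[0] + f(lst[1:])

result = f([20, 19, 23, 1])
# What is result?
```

20 + 19 + 23 + 1 + 0 = 63

Answer: 63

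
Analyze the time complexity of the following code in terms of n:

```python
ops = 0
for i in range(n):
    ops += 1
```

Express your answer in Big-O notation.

Each loop level contributes: n. Multiplying the contributions gives O(n).

Answer: O(n)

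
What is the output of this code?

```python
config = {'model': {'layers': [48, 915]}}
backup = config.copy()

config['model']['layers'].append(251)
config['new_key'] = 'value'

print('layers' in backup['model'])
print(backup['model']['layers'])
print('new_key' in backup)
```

Key concept: shallow copy gotcha with nested dict.
Step by step:
`config = {'model': {'layers': [48, 915]}}` → config = {'model': {'layers': [48, 915]}}
`backup = config.copy()` → backup = {'model': {'layers': [48, 915]}}
`config['model']['layers'].append(251)` → config = {'model': {'layers': [48, 915, 251]}}; backup = {'model': {'layers': [48, 915, 251]}}
`config['new_key'] = 'value'` → config = {'model': {'layers': [48, 915, 251]}, 'new_key': 'value'}
`print('layers' in backup['model'])` → prints True
`print(backup['model']['layers'])` → prints [48, 915, 251]
`print('new_key' in backup)` → prints False

Answer:
True
[48, 915, 251]
False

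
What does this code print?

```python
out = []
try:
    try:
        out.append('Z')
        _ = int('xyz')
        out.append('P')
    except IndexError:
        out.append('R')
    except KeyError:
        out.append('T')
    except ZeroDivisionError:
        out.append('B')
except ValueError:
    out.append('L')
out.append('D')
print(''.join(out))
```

Execution trace: 'Z' (try body) → 'L' (outer except ValueError) → 'D' (after the try/except). Output: ZLD

Answer: ZLD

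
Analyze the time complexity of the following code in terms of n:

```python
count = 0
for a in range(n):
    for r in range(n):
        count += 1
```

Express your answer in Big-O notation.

Each loop level contributes: n × n. Multiplying the contributions gives O(n^2).

Answer: O(n^2)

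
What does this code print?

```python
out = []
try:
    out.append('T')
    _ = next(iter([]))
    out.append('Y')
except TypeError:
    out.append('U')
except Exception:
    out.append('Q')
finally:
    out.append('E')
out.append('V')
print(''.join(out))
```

Execution trace: 'T' (try body) → 'Q' (except Exception) → 'E' (finally) → 'V' (after the try/except). Output: TQEV

Answer: TQEV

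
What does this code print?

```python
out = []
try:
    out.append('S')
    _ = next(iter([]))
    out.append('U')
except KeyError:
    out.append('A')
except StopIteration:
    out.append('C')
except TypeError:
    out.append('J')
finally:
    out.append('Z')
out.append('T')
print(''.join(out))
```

Execution trace: 'S' (try body) → 'C' (except StopIteration) → 'Z' (finally) → 'T' (after the try/except). Output: SCZT

Answer: SCZT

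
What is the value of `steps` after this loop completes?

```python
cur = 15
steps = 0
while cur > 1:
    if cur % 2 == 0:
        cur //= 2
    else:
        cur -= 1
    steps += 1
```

Steps to reduce 15 to 1
`steps` takes the values: 0 → 1 → 2 → 3 → 4 → 5 → 6

Answer: 6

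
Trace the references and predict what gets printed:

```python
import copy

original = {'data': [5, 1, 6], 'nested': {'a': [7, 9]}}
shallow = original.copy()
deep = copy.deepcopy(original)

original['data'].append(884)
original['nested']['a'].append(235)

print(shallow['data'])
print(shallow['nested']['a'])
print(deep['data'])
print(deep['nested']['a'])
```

Key concept: comparing shallow vs deep copy.
Step by step:
`original = {'data': [5, 1, 6], 'nested': {'a': [7, 9]}}` → original = {'data': [5, 1, 6], 'nested': {'a': [7, 9]}}
`shallow = original.copy()` → shallow = {'data': [5, 1, 6], 'nested': {'a': [7, 9]}}
`deep = copy.deepcopy(original)` → deep = {'data': [5, 1, 6], 'nested': {'a': [7, 9]}}
`original['data'].append(884)` → original = {'data': [5, 1, 6, 884], 'nested': {'a': [7, 9]}}; shallow = {'data': [5, 1, 6, 884], 'nested': {'a': [7, 9]}}
`original['nested']['a'].append(235)` → original = {'data': [5, 1, 6, 884], 'nested': {'a': [7, 9, 235]}}; shallow = {'data': [5, 1, 6, 884], 'nested': {'a': [7, 9, 235]}}
`print(shallow['data'])` → prints [5, 1, 6, 884]
`print(shallow['nested']['a'])` → prints [7, 9, 235]
`print(deep['data'])` → prints [5, 1, 6]
`print(deep['nested']['a'])` → prints [7, 9]

Answer:
[5, 1, 6, 884]
[7, 9, 235]
[5, 1, 6]
[7, 9]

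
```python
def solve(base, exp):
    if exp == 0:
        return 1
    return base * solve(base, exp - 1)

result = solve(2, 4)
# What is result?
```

solve(2, 4) = 2 * 2 * 2 * 2 = 16

Answer: 16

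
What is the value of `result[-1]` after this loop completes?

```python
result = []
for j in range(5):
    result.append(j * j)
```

Last element of squares 0 to 4
`result` takes the values: [] → [0] → [0, 1] → [0, 1, 4] → [0, 1, 4, 9] → [0, 1, 4, 9, 16]
So `result[-1]` = 16

Answer: 16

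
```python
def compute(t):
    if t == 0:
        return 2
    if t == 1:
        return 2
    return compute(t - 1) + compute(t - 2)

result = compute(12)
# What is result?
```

Build up from base cases: compute(0)=2, compute(1)=2, compute(2)=4, compute(3)=6, compute(4)=10, compute(5)=16, compute(6)=26, ..., compute(12)=466

Answer: 466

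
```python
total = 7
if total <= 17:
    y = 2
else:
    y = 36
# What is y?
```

Trace:
`total = 7` → total = 7
`if total <= 17: ...` → total <= 17 is True → y = 2
So y = 2

Answer: 2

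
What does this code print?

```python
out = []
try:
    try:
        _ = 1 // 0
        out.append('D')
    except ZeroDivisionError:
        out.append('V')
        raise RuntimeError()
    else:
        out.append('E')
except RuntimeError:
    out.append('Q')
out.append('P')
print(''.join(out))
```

Execution trace: 'V' (inner except ZeroDivisionError) → 'Q' (outer except RuntimeError) → 'P' (after the try/except). Output: VQP

Answer: VQP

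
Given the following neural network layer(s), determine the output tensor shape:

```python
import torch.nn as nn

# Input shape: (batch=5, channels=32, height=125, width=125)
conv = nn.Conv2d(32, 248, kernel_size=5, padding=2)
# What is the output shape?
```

Input: (5, 32, 125, 125) -> Output: (5, 248, 125, 125)

Answer: (5, 248, 125, 125)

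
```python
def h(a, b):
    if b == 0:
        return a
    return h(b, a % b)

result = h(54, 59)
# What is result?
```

h(54, 59) -> h(59, 54) -> h(54, 5) -> h(5, 4) -> h(4, 1) -> h(1, 0) -> 1

Answer: 1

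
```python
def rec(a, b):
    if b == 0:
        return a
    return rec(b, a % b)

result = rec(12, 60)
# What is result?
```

rec(12, 60) -> rec(60, 12) -> rec(12, 0) -> 12

Answer: 12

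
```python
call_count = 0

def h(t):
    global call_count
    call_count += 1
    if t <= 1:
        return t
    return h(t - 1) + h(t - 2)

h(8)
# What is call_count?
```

Calls(t) = 1 + Calls(t-1) + Calls(t-2); Calls(0)=Calls(1)=1. For t=8 this gives 67.

Answer: 67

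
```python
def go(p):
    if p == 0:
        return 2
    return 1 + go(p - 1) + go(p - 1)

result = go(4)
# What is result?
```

go(p) = 1 + 2·go(p-1), go(0)=2. Closed form: (2+1)·2^4 - 1 = 47.

Answer: 47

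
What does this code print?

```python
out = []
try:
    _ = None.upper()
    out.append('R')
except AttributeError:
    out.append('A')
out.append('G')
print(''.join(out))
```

Execution trace: 'A' (except AttributeError) → 'G' (after the try/except). Output: AG

Answer: AG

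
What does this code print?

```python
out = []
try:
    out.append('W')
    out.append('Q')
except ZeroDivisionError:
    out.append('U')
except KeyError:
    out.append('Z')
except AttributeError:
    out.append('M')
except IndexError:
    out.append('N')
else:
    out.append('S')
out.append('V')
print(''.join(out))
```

Execution trace: 'W' (try body) → 'Q' (try body, no exception) → 'S' (else) → 'V' (after the try/except). Output: WQSV

Answer: WQSV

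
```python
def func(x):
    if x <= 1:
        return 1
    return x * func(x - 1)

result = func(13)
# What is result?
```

func(13) = 13 * 12 * 11 * 10 * 9 * 8 * 7 * 6 * 5 * 4 * 3 * 2 * 1 = 6227020800

Answer: 6227020800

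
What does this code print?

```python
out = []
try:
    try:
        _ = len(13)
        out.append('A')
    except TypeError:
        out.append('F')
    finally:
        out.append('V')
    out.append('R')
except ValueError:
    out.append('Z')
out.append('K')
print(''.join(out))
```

Execution trace: 'F' (inner except TypeError) → 'V' (inner finally) → 'R' (try body, no exception) → 'K' (after the try/except). Output: FVRK

Answer: FVRK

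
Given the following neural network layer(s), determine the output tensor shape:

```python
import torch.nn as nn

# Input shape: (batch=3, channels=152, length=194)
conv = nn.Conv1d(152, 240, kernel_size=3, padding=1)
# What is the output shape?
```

Input: (3, 152, 194) -> Output: (3, 240, 194)

Answer: (3, 240, 194)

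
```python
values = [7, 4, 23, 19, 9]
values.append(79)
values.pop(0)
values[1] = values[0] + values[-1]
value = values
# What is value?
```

Trace:
`values = [7, 4, 23, 19, 9]` → values = [7, 4, 23, 19, 9]
`values.append(79)` → values = [7, 4, 23, 19, 9, 79]
`values.pop(0)` → values = [4, 23, 19, 9, 79]
`values[1] = values[0] + values[-1]` → values = [4, 83, 19, 9, 79]
`value = values` → value = [4, 83, 19, 9, 79]
So value = [4, 83, 19, 9, 79]

Answer: [4, 83, 19, 9, 79]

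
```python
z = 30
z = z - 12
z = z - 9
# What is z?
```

Trace:
`z = 30` → z = 30
`z = z - 12` → z = 18
`z = z - 9` → z = 9
So z = 9

Answer: 9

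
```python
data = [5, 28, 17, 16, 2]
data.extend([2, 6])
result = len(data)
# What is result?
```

Trace:
`data = [5, 28, 17, 16, 2]` → data = [5, 28, 17, 16, 2]
`data.extend([2, 6])` → data = [5, 28, 17, 16, 2, 2, 6]
`result = len(data)` → result = 7
So result = 7

Answer: 7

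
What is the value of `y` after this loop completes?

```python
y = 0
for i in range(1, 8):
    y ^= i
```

XOR of 1 to 7
`y` takes the values: 0 → 1 → 3 → 0 → 4 → 1 → 7 → 0

Answer: 0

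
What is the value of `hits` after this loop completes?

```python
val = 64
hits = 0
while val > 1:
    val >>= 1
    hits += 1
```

Count right shifts until 1
`hits` takes the values: 0 → 1 → 2 → 3 → 4 → 5 → 6

Answer: 6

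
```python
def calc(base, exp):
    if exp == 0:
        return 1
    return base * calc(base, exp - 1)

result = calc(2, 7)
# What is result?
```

calc(2, 7) = 2 * 2 * 2 * 2 * 2 * 2 * 2 = 128

Answer: 128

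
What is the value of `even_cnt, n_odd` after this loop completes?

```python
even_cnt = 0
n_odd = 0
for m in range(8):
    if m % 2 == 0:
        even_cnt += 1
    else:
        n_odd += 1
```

Count evens and odds in range(8)
`even_cnt, n_odd` takes the values: (0, 0) → (1, 0) → (1, 1) → (2, 1) → (2, 2) → (3, 2) → (3, 3) → (4, 3) → (4, 4)

Answer: 4, 4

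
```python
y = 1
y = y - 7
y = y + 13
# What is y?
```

Trace:
`y = 1` → y = 1
`y = y - 7` → y = -6
`y = y + 13` → y = 7
So y = 7

Answer: 7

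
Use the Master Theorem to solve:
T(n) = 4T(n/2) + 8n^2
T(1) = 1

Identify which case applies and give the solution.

a=4, b=2, f(n)=8n^2. log_2(4) = 2. Since c=2 = 2, Case 2 applies: T(n) = Θ(n^log_b(a) · log n) = O(n^2 log n).

Answer: O(n^2 log n) - Case 2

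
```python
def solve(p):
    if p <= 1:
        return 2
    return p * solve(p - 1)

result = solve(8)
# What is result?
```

solve(8) = 8 * 7 * 6 * 5 * 4 * 3 * 2 * 2 = 80640

Answer: 80640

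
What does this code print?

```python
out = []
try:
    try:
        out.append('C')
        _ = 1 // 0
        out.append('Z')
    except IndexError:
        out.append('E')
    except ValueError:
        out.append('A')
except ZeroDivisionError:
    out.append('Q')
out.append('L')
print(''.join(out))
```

Execution trace: 'C' (try body) → 'Q' (outer except ZeroDivisionError) → 'L' (after the try/except). Output: CQL

Answer: CQL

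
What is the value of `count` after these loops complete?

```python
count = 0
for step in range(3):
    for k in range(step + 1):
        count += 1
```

Triangle: 1 + 2 + ... + 3
`count` takes the values: 0 → 1 → 2 → 3 → 4 → 5 → 6

Answer: 6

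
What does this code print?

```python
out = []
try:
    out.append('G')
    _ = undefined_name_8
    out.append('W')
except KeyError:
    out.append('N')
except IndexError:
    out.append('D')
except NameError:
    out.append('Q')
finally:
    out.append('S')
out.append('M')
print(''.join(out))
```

Execution trace: 'G' (try body) → 'Q' (except NameError) → 'S' (finally) → 'M' (after the try/except). Output: GQSM

Answer: GQSM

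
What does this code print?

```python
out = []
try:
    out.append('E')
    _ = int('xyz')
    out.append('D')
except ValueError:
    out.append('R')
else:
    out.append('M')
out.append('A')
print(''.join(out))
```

Execution trace: 'E' (try body) → 'R' (except ValueError) → 'A' (after the try/except). Output: ERA

Answer: ERA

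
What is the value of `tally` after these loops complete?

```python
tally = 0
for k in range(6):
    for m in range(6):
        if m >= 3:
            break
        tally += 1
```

Inner breaks at 3, outer runs 6 times
`tally` takes the values: 0 → 1 → 2 → 3 → 4 → 5 → 6 → 7 → 8 → 9 → 10 → 11 → 12 → 13 → 14 → 15 → 16 → 17 → 18

Answer: 18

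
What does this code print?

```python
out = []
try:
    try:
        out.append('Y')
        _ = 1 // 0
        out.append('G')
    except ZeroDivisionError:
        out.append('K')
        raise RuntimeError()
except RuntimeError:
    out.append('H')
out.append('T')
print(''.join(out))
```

Execution trace: 'Y' (inner try body) → 'K' (inner except ZeroDivisionError) → 'H' (outer except RuntimeError) → 'T' (after the try/except). Output: YKHT

Answer: YKHT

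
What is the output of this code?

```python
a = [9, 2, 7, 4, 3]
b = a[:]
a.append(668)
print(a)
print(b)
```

Key concept: slice [:] creates copy.
Step by step:
`a = [9, 2, 7, 4, 3]` → a = [9, 2, 7, 4, 3]
`b = a[:]` → b = [9, 2, 7, 4, 3]
`a.append(668)` → a = [9, 2, 7, 4, 3, 668]
`print(a)` → prints [9, 2, 7, 4, 3, 668]
`print(b)` → prints [9, 2, 7, 4, 3]

Answer:
[9, 2, 7, 4, 3, 668]
[9, 2, 7, 4, 3]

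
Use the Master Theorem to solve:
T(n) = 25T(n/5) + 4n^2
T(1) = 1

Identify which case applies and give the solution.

a=25, b=5, f(n)=4n^2. log_5(25) = 2. Since c=2 = 2, Case 2 applies: T(n) = Θ(n^log_b(a) · log n) = O(n^2 log n).

Answer: O(n^2 log n) - Case 2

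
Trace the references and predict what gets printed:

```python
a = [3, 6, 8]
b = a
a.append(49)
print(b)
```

Key concept: basic list aliasing.
Step by step:
`a = [3, 6, 8]` → a = [3, 6, 8]
`b = a` → b = [3, 6, 8] (same object as a)
`a.append(49)` → a = [3, 6, 8, 49] (same object as b); b = [3, 6, 8, 49] (same object as a)
`print(b)` → prints [3, 6, 8, 49]

Answer: [3, 6, 8, 49]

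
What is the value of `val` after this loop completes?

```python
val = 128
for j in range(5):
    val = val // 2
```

Halve 5 times: 128 // 2^5 = 4
`val` takes the values: 128 → 64 → 32 → 16 → 8 → 4

Answer: 4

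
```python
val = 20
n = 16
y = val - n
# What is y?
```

Trace:
`val = 20` → val = 20
`n = 16` → n = 16
`y = val - n` → y = 4
So y = 4

Answer: 4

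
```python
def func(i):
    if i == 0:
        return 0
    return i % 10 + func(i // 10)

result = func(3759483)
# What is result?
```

Sum of digits of 3759483: 3 + 8 + 4 + 9 + 5 + 7 + 3 = 39

Answer: 39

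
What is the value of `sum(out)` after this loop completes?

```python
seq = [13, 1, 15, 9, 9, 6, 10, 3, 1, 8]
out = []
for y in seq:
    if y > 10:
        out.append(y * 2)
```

Sum of doubled values > 10
`out` takes the values: [] → [26] → [26, 30]
So `sum(out)` = 56

Answer: 56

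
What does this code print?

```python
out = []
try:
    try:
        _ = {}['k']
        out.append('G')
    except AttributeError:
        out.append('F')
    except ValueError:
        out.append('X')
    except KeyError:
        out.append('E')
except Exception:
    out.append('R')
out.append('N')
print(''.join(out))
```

Execution trace: 'E' (inner except KeyError) → 'N' (after the try/except). Output: EN

Answer: EN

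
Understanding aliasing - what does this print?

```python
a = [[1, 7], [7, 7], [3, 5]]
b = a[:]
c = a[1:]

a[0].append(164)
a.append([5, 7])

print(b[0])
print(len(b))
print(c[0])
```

Key concept: slice with nested mutation.
Step by step:
`a = [[1, 7], [7, 7], [3, 5]]` → a = [[1, 7], [7, 7], [3, 5]]
`b = a[:]` → b = [[1, 7], [7, 7], [3, 5]]
`c = a[1:]` → c = [[7, 7], [3, 5]]
`a[0].append(164)` → a = [[1, 7, 164], [7, 7], [3, 5]]; b = [[1, 7, 164], [7, 7], [3, 5]]
`a.append([5, 7])` → a = [[1, 7, 164], [7, 7], [3, 5], [5, 7]]
`print(b[0])` → prints [1, 7, 164]
`print(len(b))` → prints 3
`print(c[0])` → prints [7, 7]

Answer:
[1, 7, 164]
3
[7, 7]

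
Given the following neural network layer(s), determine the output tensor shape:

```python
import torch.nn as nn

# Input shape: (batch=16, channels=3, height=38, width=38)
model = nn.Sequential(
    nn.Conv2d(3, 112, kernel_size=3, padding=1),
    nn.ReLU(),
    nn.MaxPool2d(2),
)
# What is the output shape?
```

Input: (16, 3, 38, 38) -> after Conv2d: (16, 112, 38, 38) -> after ReLU: (16, 112, 38, 38) -> Output: (16, 112, 19, 19)

Answer: (16, 112, 19, 19)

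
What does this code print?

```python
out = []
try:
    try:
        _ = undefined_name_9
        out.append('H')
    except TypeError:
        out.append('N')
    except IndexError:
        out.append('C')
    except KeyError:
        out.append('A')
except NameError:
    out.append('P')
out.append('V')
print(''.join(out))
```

Execution trace: 'P' (outer except NameError) → 'V' (after the try/except). Output: PV

Answer: PV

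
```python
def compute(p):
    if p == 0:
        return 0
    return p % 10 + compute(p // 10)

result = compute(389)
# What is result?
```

Sum of digits of 389: 9 + 8 + 3 = 20

Answer: 20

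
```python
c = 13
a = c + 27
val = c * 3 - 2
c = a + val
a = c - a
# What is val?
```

Trace:
`c = 13` → c = 13
`a = c + 27` → a = 40
`val = c * 3 - 2` → val = 37
`c = a + val` → c = 77
`a = c - a` → a = 37
So val = 37

Answer: 37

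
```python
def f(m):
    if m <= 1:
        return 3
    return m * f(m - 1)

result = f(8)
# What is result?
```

f(8) = 8 * 7 * 6 * 5 * 4 * 3 * 2 * 3 = 120960

Answer: 120960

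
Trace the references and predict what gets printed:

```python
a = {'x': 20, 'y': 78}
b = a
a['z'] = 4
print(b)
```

Key concept: dict aliasing.
Step by step:
`a = {'x': 20, 'y': 78}` → a = {'x': 20, 'y': 78}
`b = a` → b = {'x': 20, 'y': 78} (same object as a)
`a['z'] = 4` → a = {'x': 20, 'y': 78, 'z': 4} (same object as b); b = {'x': 20, 'y': 78, 'z': 4} (same object as a)
`print(b)` → prints {'x': 20, 'y': 78, 'z': 4}

Answer: {'x': 20, 'y': 78, 'z': 4}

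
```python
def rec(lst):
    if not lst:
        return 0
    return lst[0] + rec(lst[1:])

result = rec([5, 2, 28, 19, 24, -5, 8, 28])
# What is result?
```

5 + 2 + 28 + 19 + 24 + (-5) + 8 + 28 + 0 = 109

Answer: 109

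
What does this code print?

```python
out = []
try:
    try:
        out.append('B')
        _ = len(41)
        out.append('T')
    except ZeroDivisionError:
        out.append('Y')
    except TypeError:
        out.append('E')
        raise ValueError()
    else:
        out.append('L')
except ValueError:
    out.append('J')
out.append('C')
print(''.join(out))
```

Execution trace: 'B' (try body) → 'E' (except TypeError) → 'J' (outer except ValueError) → 'C' (after the try/except). Output: BEJC

Answer: BEJC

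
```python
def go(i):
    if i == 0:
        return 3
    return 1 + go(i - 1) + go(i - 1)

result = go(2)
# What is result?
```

go(i) = 1 + 2·go(i-1), go(0)=3. Closed form: (3+1)·2^2 - 1 = 15.

Answer: 15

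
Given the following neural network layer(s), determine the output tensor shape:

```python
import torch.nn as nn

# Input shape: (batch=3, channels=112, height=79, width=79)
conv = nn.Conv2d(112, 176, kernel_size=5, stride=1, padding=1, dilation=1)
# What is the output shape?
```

Input: (3, 112, 79, 79) -> Output: (3, 176, 77, 77)

Answer: (3, 176, 77, 77)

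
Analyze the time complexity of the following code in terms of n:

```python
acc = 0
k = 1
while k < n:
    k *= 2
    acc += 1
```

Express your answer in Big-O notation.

Each loop level contributes: log n. Multiplying the contributions gives O(log n).

Answer: O(log n)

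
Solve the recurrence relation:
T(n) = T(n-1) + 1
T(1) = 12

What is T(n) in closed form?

Unrolling: T(n) = T(1) + 1·(n-1) = 12 + 1(n-1) = n + 11.

Answer: T(n) = n + 11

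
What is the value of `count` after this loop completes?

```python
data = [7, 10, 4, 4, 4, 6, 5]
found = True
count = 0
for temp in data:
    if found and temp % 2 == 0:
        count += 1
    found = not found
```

Count even values at even positions
`count` takes the values: 0 → 1 → 2

Answer: 2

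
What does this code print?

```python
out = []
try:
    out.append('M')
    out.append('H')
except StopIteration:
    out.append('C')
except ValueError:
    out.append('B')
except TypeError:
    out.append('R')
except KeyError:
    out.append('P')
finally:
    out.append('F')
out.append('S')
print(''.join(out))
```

Execution trace: 'M' (try body) → 'H' (try body, no exception) → 'F' (finally) → 'S' (after the try/except). Output: MHFS

Answer: MHFS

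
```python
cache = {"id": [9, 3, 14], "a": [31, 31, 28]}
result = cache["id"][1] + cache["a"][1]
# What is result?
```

Trace:
`cache = {"id": [9, 3, 14], "a": [31, 31, 28]}` → cache = {'id': [9, 3, 14], 'a': [31, 31, 28]}
`result = cache["id"][1] + cache["a"][1]` → result = 34
So result = 34

Answer: 34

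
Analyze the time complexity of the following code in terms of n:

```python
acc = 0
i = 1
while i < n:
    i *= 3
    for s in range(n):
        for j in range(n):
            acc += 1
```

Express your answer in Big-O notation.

Each loop level contributes: log n × n × n. Multiplying the contributions gives O(n^2 log n).

Answer: O(n^2 log n)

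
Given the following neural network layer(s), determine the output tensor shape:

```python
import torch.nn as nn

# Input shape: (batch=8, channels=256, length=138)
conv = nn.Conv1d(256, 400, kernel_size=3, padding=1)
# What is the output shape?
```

Input: (8, 256, 138) -> Output: (8, 400, 138)

Answer: (8, 400, 138)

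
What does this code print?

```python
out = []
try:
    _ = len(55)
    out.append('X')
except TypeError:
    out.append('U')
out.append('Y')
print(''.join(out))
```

Execution trace: 'U' (except TypeError) → 'Y' (after the try/except). Output: UY

Answer: UY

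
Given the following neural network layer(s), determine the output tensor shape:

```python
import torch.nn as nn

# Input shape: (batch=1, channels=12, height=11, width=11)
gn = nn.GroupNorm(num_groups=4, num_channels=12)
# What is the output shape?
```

Input: (1, 12, 11, 11) -> Output: (1, 12, 11, 11)

Answer: (1, 12, 11, 11)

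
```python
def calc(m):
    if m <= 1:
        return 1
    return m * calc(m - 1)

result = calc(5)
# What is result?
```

calc(5) = 5 * 4 * 3 * 2 * 1 = 120

Answer: 120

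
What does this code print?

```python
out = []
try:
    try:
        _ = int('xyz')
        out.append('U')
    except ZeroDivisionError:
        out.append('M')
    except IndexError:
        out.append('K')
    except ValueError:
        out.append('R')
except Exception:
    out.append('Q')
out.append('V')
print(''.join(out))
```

Execution trace: 'R' (inner except ValueError) → 'V' (after the try/except). Output: RV

Answer: RV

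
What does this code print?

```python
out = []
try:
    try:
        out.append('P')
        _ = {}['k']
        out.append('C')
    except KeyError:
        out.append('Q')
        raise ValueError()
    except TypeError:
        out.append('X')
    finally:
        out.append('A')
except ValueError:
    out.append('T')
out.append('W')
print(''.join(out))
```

Execution trace: 'P' (try body) → 'Q' (except KeyError) → 'A' (finally) → 'T' (outer except ValueError) → 'W' (after the try/except). Output: PQATW

Answer: PQATW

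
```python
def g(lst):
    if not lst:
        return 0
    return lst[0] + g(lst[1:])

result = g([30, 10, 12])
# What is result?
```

30 + 10 + 12 + 0 = 52

Answer: 52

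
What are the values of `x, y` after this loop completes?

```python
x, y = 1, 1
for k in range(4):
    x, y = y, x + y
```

Fibonacci: after 4 iterations
`x, y` takes the values: (1, 1) → (1, 2) → (2, 3) → (3, 5) → (5, 8)

Answer: 5, 8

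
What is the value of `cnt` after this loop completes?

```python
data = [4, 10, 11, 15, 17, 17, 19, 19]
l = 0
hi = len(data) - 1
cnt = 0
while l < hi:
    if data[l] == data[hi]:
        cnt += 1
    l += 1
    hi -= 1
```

Count matching pairs from ends
`cnt` takes the values: 0

Answer: 0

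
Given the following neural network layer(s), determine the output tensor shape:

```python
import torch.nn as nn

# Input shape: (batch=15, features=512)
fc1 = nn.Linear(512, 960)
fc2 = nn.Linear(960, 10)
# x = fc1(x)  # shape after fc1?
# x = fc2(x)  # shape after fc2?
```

Input: (15, 512) -> after fc1: (15, 960) -> Output: (15, 10)

Answer: (15, 10)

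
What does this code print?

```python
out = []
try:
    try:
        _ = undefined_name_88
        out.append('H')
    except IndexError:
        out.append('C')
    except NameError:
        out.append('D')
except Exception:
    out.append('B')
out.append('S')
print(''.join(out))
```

Execution trace: 'D' (inner except NameError) → 'S' (after the try/except). Output: DS

Answer: DS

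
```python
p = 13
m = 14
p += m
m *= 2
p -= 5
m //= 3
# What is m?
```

Trace:
`p = 13` → p = 13
`m = 14` → m = 14
`p += m` → p = 27
`m *= 2` → m = 28
`p -= 5` → p = 22
`m //= 3` → m = 9
So m = 9

Answer: 9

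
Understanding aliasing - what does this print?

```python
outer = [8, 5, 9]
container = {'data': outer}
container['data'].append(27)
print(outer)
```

Key concept: dict holds reference to list.
Step by step:
`outer = [8, 5, 9]` → outer = [8, 5, 9]
`container = {'data': outer}` → container = {'data': [8, 5, 9]}
`container['data'].append(27)` → outer = [8, 5, 9, 27]; container = {'data': [8, 5, 9, 27]}
`print(outer)` → prints [8, 5, 9, 27]

Answer: [8, 5, 9, 27]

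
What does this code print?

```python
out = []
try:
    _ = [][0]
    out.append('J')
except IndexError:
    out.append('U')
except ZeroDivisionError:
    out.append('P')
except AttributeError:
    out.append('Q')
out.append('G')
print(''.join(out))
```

Execution trace: 'U' (except IndexError) → 'G' (after the try/except). Output: UG

Answer: UG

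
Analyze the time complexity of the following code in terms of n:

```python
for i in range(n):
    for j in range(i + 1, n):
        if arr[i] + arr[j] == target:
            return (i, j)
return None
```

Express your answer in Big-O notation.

This is Two sum brute force. Time complexity: O(n²).

Answer: O(n²)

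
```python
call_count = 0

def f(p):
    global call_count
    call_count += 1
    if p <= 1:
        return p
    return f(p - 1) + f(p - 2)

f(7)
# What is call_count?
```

Calls(p) = 1 + Calls(p-1) + Calls(p-2); Calls(0)=Calls(1)=1. For p=7 this gives 41.

Answer: 41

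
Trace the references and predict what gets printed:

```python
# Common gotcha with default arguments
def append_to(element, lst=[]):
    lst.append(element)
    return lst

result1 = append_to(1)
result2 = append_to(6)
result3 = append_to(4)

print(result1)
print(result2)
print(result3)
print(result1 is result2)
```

Key concept: mutable default argument gotcha.
Step by step:
`result1 = append_to(1)` → result1 = [1]
`result2 = append_to(6)` → result1 = [1, 6] (same object as result2); result2 = [1, 6] (same object as result1)
`result3 = append_to(4)` → result1 = [1, 6, 4] (same object as result2, result3); result2 = [1, 6, 4] (same object as result1, result3); result3 = [1, 6, 4] (same object as result1, result2)
`print(result1)` → prints [1, 6, 4]
`print(result2)` → prints [1, 6, 4]
`print(result3)` → prints [1, 6, 4]
`print(result1 is result2)` → prints True

Answer:
[1, 6, 4]
[1, 6, 4]
[1, 6, 4]
True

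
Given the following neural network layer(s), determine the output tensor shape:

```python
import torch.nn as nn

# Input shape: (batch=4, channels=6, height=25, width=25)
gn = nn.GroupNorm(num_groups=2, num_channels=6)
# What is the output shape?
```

Input: (4, 6, 25, 25) -> Output: (4, 6, 25, 25)

Answer: (4, 6, 25, 25)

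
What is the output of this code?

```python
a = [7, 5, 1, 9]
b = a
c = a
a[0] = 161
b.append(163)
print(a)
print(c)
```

Key concept: multiple aliases.
Step by step:
`a = [7, 5, 1, 9]` → a = [7, 5, 1, 9]
`b = a` → b = [7, 5, 1, 9] (same object as a)
`c = a` → c = [7, 5, 1, 9] (same object as a, b)
`a[0] = 161` → a = [161, 5, 1, 9] (same object as b, c); b = [161, 5, 1, 9] (same object as a, c); c = [161, 5, 1, 9] (same object as a, b)
`b.append(163)` → a = [161, 5, 1, 9, 163] (same object as b, c); b = [161, 5, 1, 9, 163] (same object as a, c); c = [161, 5, 1, 9, 163] (same object as a, b)
`print(a)` → prints [161, 5, 1, 9, 163]
`print(c)` → prints [161, 5, 1, 9, 163]

Answer:
[161, 5, 1, 9, 163]
[161, 5, 1, 9, 163]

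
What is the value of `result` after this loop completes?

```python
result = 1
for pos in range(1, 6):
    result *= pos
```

5! = 120
`result` takes the values: 1 → 2 → 6 → 24 → 120

Answer: 120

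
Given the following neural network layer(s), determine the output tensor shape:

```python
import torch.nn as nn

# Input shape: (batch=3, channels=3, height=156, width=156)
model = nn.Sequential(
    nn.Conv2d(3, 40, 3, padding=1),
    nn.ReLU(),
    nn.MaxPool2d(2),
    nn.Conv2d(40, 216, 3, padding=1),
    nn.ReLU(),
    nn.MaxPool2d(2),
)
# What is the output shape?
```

Input: (3, 3, 156, 156) -> after first Conv2d: (3, 40, 156, 156) -> after first MaxPool2d: (3, 40, 78, 78) -> after second Conv2d: (3, 216, 78, 78) -> Output: (3, 216, 39, 39)

Answer: (3, 216, 39, 39)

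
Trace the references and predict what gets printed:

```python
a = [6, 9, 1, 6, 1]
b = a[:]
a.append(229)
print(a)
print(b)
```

Key concept: slice [:] creates copy.
Step by step:
`a = [6, 9, 1, 6, 1]` → a = [6, 9, 1, 6, 1]
`b = a[:]` → b = [6, 9, 1, 6, 1]
`a.append(229)` → a = [6, 9, 1, 6, 1, 229]
`print(a)` → prints [6, 9, 1, 6, 1, 229]
`print(b)` → prints [6, 9, 1, 6, 1]

Answer:
[6, 9, 1, 6, 1, 229]
[6, 9, 1, 6, 1]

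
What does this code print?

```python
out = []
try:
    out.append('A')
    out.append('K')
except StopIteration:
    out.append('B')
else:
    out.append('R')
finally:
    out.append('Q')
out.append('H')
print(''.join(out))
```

Execution trace: 'A' (try body) → 'K' (try body, no exception) → 'R' (else) → 'Q' (finally) → 'H' (after the try/except). Output: AKRQH

Answer: AKRQH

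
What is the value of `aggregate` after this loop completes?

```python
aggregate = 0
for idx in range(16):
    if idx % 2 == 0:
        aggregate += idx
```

Sum of even numbers 0 to 15
`aggregate` takes the values: 0 → 2 → 6 → 12 → 20 → 30 → 42 → 56

Answer: 56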